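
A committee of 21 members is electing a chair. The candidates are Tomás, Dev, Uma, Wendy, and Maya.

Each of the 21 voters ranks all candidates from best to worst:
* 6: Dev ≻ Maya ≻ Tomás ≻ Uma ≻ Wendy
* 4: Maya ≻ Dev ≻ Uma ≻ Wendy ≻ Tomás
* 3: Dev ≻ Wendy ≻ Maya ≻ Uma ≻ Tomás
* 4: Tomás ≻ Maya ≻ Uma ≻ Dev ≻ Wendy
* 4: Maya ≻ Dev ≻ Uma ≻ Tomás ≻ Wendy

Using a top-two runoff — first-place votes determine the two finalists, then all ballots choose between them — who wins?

Maya

Round 1 first-place votes: Tomás 4, Dev 9, Uma 0, Wendy 0, Maya 8. Dev and Maya advance.
Runoff: Dev is ranked above Maya on 9 ballots, Maya above Dev on 12.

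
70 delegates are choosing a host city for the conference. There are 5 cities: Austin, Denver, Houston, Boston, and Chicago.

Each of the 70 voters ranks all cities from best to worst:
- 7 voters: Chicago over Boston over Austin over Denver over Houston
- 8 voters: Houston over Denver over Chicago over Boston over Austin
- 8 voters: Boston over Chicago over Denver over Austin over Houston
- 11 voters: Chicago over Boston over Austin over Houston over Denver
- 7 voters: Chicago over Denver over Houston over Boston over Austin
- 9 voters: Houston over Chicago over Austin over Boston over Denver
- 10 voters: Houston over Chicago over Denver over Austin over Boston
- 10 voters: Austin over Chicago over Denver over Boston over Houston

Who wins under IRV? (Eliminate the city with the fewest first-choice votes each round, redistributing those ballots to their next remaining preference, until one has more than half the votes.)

Chicago

Round 1: Austin 10, Denver 0, Houston 27, Boston 8, Chicago 25. Denver eliminated.
Round 2: Austin 10, Houston 27, Boston 8, Chicago 25. Boston eliminated.
Round 3: Austin 10, Houston 27, Chicago 33. Austin eliminated.
Round 4: Houston 27, Chicago 43. Chicago has a majority (≥36).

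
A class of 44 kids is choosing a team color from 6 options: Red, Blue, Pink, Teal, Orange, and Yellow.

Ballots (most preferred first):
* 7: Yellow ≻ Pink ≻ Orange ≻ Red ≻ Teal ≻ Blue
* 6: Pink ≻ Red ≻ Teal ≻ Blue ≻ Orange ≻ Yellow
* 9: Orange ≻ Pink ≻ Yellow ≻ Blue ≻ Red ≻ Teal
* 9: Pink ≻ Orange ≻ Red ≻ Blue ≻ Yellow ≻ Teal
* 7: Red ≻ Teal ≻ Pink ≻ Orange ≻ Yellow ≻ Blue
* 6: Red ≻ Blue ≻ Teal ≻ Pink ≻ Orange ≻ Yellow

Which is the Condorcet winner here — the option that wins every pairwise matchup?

Pink

Pink vs Red: 31–13
Pink vs Blue: 38–6
Pink vs Teal: 31–13
Pink vs Orange: 35–9
Pink vs Yellow: 37–7
Pink beats every other option.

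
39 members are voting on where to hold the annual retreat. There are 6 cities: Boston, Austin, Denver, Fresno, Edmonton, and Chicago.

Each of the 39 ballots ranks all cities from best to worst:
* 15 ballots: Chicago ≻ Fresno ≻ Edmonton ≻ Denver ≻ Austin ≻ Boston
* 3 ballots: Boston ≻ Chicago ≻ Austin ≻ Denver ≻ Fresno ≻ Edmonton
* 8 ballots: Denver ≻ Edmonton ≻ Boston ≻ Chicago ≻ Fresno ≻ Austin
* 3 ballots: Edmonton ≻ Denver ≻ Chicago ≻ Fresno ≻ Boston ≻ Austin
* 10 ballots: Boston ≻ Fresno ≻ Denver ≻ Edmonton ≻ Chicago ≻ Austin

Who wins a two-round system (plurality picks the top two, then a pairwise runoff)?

Round 1 first-place votes: Boston 13, Austin 0, Denver 8, Fresno 0, Edmonton 3, Chicago 15. Chicago and Boston advance.
Runoff: Chicago is ranked above Boston on 18 ballots, Boston above Chicago on 21.

Boston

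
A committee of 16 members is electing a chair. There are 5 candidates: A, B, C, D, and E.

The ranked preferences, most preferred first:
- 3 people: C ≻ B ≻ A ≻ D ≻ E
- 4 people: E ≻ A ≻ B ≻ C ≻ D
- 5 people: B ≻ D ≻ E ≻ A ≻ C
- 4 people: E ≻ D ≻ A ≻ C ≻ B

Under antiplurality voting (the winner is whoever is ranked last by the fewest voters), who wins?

A

Last-place votes: A 0, B 4, C 5, D 4, E 3.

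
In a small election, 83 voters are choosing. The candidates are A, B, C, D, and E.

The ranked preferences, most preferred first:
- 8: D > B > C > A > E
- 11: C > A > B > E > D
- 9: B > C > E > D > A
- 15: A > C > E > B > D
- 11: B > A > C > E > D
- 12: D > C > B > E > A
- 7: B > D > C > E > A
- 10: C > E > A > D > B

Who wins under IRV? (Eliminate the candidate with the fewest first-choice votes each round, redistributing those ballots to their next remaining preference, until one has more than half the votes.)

Round 1: A 15, B 27, C 21, D 20, E 0. E eliminated.
Round 2: A 15, B 27, C 21, D 20. A eliminated.
Round 3: B 27, C 36, D 20. D eliminated.
Round 4: B 35, C 48. C has a majority (≥42).

C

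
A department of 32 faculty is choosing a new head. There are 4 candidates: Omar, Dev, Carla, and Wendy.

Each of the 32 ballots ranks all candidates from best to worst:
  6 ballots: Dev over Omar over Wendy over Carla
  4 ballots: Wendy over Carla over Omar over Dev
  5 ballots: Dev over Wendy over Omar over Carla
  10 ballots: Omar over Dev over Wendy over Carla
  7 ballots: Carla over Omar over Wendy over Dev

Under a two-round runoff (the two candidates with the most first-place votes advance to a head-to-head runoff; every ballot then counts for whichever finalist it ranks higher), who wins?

Omar

Round 1 first-place votes: Omar 10, Dev 11, Carla 7, Wendy 4. Dev and Omar advance.
Runoff: Dev is ranked above Omar on 11 ballots, Omar above Dev on 21.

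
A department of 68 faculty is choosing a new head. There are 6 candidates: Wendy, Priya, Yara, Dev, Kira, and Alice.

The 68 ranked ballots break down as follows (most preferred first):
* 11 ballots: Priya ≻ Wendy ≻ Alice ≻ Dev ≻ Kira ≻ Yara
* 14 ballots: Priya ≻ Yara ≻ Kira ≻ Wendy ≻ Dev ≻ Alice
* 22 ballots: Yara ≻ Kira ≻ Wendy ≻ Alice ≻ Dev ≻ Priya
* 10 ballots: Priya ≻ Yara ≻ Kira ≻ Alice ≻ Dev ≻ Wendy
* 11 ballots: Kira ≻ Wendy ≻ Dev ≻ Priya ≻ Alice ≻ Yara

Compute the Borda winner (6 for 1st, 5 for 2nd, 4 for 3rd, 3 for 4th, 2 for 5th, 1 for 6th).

Kira

Wendy: 11×5 + 14×3 + 22×4 + 10×1 + 11×5 = 250
Priya: 11×6 + 14×6 + 22×1 + 10×6 + 11×3 = 265
Yara: 11×1 + 14×5 + 22×6 + 10×5 + 11×1 = 274
Dev: 11×3 + 14×2 + 22×2 + 10×2 + 11×4 = 169
Kira: 11×2 + 14×4 + 22×5 + 10×4 + 11×6 = 294
Alice: 11×4 + 14×1 + 22×3 + 10×3 + 11×2 = 176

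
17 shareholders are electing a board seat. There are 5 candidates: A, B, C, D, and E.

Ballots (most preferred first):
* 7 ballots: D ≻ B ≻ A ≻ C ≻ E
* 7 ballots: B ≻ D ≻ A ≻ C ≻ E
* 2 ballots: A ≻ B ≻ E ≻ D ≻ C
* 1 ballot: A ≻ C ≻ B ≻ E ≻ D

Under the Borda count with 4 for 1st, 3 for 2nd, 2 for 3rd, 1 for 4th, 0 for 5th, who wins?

A: 7×2 + 7×2 + 2×4 + 1×4 = 40
B: 7×3 + 7×4 + 2×3 + 1×2 = 57
C: 7×1 + 7×1 + 2×0 + 1×3 = 17
D: 7×4 + 7×3 + 2×1 + 1×0 = 51
E: 7×0 + 7×0 + 2×2 + 1×1 = 5

B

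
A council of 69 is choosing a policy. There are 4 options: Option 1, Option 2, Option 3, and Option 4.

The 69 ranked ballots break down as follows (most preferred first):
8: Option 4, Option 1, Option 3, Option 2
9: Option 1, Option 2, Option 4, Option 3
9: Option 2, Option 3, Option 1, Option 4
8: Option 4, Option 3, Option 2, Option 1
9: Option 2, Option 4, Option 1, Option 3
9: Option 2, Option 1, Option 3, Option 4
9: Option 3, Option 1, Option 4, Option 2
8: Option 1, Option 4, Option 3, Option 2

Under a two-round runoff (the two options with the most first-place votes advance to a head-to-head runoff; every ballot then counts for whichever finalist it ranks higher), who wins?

Round 1 first-place votes: Option 1 17, Option 2 27, Option 3 9, Option 4 16. Option 2 and Option 1 advance.
Runoff: Option 2 is ranked above Option 1 on 35 ballots, Option 1 above Option 2 on 34.

Option 2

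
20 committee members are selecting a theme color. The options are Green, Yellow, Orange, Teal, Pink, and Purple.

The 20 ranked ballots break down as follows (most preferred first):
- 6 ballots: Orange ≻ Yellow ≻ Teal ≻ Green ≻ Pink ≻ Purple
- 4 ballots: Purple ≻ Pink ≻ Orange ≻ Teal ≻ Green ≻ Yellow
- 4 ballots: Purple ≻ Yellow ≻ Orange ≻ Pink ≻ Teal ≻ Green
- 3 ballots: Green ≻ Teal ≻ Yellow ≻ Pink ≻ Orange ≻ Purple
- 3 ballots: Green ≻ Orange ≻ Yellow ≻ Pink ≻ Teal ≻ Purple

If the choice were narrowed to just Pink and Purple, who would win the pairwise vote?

Pink is ranked above Purple on 12 ballots; Purple above Pink on 8.

Pink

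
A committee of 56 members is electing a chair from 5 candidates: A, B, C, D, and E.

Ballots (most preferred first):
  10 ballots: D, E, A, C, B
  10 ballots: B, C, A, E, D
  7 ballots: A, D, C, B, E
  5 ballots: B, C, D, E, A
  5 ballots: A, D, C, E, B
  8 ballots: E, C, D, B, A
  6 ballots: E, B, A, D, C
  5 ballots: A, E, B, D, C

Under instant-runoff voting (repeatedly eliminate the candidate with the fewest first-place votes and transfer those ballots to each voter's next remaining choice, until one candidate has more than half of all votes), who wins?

Round 1: A 17, B 15, C 0, D 10, E 14. C eliminated.
Round 2: A 17, B 15, D 10, E 14. D eliminated.
Round 3: A 17, B 15, E 24. B eliminated.
Round 4: A 27, E 29. E has a majority (≥29).

E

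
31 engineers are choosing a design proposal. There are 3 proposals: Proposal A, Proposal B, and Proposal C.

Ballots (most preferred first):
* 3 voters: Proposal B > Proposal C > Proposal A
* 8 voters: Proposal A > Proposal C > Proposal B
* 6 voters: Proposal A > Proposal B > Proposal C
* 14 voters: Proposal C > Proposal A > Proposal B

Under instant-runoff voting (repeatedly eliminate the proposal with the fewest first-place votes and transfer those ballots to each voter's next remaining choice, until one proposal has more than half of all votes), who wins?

Proposal C

Round 1: Proposal A 14, Proposal B 3, Proposal C 14. Proposal B eliminated.
Round 2: Proposal A 14, Proposal C 17. Proposal C has a majority (≥16).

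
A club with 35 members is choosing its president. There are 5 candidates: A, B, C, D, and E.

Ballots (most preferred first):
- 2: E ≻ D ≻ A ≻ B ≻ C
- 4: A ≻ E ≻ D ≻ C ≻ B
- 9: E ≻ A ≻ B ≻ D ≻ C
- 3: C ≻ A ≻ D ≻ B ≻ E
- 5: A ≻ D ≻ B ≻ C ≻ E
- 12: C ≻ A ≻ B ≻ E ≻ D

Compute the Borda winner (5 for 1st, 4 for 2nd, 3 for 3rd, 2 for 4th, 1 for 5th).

A

A: 2×3 + 4×5 + 9×4 + 3×4 + 5×5 + 12×4 = 147
B: 2×2 + 4×1 + 9×3 + 3×2 + 5×3 + 12×3 = 92
C: 2×1 + 4×2 + 9×1 + 3×5 + 5×2 + 12×5 = 104
D: 2×4 + 4×3 + 9×2 + 3×3 + 5×4 + 12×1 = 79
E: 2×5 + 4×4 + 9×5 + 3×1 + 5×1 + 12×2 = 103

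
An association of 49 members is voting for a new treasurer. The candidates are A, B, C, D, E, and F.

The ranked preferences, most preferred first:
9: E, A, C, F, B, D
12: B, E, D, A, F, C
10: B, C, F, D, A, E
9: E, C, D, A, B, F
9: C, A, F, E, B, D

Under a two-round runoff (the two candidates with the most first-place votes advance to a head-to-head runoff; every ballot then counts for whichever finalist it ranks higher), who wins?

E

Round 1 first-place votes: A 0, B 22, C 9, D 0, E 18, F 0. B and E advance.
Runoff: B is ranked above E on 22 ballots, E above B on 27.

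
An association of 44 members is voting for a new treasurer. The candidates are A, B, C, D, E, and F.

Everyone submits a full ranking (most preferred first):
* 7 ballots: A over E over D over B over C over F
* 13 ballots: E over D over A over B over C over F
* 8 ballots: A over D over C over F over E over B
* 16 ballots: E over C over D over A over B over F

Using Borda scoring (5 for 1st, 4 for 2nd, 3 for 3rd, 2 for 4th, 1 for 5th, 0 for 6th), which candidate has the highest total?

A: 7×5 + 13×3 + 8×5 + 16×2 = 146
B: 7×2 + 13×2 + 8×0 + 16×1 = 56
C: 7×1 + 13×1 + 8×3 + 16×4 = 108
D: 7×3 + 13×4 + 8×4 + 16×3 = 153
E: 7×4 + 13×5 + 8×1 + 16×5 = 181
F: 7×0 + 13×0 + 8×2 + 16×0 = 16

E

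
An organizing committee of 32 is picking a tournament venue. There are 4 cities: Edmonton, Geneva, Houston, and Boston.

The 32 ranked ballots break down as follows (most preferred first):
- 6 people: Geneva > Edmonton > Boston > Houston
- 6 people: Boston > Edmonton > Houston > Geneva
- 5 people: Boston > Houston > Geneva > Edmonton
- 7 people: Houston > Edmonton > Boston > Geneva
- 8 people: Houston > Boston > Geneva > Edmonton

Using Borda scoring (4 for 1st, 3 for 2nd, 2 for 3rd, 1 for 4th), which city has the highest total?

Edmonton: 6×3 + 6×3 + 5×1 + 7×3 + 8×1 = 70
Geneva: 6×4 + 6×1 + 5×2 + 7×1 + 8×2 = 63
Houston: 6×1 + 6×2 + 5×3 + 7×4 + 8×4 = 93
Boston: 6×2 + 6×4 + 5×4 + 7×2 + 8×3 = 94

Boston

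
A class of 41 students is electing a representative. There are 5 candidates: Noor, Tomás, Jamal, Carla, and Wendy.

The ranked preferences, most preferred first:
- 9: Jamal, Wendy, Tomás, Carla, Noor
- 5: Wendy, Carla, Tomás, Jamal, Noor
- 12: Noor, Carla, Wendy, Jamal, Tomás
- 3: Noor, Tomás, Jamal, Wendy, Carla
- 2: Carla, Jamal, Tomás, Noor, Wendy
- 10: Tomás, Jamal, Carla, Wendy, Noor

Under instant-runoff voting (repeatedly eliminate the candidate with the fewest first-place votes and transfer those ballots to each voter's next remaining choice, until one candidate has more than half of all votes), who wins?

Round 1: Noor 15, Tomás 10, Jamal 9, Carla 2, Wendy 5. Carla eliminated.
Round 2: Noor 15, Tomás 10, Jamal 11, Wendy 5. Wendy eliminated.
Round 3: Noor 15, Tomás 15, Jamal 11. Jamal eliminated.
Round 4: Noor 15, Tomás 26. Tomás has a majority (≥21).

Tomás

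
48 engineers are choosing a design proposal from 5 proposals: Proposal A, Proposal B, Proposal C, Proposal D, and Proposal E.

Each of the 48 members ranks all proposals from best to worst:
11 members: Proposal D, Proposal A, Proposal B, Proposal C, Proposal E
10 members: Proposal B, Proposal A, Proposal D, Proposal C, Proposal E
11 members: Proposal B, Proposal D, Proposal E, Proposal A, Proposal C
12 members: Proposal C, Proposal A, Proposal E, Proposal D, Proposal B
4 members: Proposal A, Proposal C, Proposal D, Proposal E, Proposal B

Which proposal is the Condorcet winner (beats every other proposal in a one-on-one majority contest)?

Proposal A

Proposal A vs Proposal B: 27–21
Proposal A vs Proposal C: 36–12
Proposal A vs Proposal D: 26–22
Proposal A vs Proposal E: 37–11
Proposal A beats every other proposal.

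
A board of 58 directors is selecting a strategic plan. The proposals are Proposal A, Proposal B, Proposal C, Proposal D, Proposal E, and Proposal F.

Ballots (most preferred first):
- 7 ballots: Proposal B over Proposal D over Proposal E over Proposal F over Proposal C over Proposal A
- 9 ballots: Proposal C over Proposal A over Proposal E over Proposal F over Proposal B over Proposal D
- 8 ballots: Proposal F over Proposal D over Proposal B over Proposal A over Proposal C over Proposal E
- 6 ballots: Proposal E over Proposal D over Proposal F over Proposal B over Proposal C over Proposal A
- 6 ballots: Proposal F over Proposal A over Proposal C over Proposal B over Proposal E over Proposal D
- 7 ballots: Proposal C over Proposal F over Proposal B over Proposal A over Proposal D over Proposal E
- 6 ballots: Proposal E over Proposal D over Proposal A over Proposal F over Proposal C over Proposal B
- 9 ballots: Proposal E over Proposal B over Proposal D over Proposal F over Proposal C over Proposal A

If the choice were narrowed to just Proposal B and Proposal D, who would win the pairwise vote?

Proposal B

Proposal B is ranked above Proposal D on 38 ballots; Proposal D above Proposal B on 20.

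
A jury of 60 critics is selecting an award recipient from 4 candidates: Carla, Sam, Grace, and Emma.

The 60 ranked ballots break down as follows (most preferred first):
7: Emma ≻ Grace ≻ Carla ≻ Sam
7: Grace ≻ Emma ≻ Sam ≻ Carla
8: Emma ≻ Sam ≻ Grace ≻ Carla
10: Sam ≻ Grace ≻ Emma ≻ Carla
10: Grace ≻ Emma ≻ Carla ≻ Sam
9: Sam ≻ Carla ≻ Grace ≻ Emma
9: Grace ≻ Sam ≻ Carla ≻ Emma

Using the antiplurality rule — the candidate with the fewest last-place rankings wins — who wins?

Grace

Last-place votes: Carla 25, Sam 17, Grace 0, Emma 18.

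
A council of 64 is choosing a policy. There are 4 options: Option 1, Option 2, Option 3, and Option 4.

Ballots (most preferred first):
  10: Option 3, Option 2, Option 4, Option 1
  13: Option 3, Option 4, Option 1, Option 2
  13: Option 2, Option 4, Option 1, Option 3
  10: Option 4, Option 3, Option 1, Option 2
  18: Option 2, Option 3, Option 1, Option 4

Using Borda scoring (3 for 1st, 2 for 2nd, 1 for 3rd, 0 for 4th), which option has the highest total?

Option 1: 10×0 + 13×1 + 13×1 + 10×1 + 18×1 = 54
Option 2: 10×2 + 13×0 + 13×3 + 10×0 + 18×3 = 113
Option 3: 10×3 + 13×3 + 13×0 + 10×2 + 18×2 = 125
Option 4: 10×1 + 13×2 + 13×2 + 10×3 + 18×0 = 92

Option 3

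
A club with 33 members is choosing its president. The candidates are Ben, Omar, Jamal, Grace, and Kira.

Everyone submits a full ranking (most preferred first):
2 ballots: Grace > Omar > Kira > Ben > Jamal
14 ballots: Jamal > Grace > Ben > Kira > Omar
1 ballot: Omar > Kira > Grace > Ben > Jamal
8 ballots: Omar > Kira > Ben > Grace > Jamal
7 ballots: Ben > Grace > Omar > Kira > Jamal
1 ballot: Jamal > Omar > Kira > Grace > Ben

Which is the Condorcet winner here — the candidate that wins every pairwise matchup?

Grace vs Ben: 18–15
Grace vs Omar: 23–10
Grace vs Jamal: 18–15
Grace vs Kira: 23–10
Grace beats every other candidate.

Grace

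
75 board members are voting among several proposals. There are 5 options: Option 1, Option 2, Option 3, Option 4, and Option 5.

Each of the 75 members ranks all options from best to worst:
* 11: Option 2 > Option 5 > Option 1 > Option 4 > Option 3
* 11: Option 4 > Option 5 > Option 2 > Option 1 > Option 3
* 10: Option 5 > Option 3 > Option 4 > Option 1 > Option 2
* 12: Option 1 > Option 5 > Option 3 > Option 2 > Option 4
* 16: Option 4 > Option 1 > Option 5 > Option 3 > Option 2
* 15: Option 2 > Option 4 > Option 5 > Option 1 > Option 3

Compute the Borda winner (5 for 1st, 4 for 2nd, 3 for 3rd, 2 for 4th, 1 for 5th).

Option 5

Option 1: 11×3 + 11×2 + 10×2 + 12×5 + 16×4 + 15×2 = 229
Option 2: 11×5 + 11×3 + 10×1 + 12×2 + 16×1 + 15×5 = 213
Option 3: 11×1 + 11×1 + 10×4 + 12×3 + 16×2 + 15×1 = 145
Option 4: 11×2 + 11×5 + 10×3 + 12×1 + 16×5 + 15×4 = 259
Option 5: 11×4 + 11×4 + 10×5 + 12×4 + 16×3 + 15×3 = 279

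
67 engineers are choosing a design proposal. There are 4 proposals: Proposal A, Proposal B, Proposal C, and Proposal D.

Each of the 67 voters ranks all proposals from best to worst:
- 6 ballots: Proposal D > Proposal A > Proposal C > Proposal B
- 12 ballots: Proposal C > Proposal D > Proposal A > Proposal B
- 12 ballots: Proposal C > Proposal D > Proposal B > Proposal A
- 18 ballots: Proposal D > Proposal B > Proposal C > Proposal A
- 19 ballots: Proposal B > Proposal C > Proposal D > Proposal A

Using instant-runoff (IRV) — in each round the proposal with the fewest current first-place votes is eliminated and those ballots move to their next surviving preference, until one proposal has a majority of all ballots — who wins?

Proposal C

Round 1: Proposal A 0, Proposal B 19, Proposal C 24, Proposal D 24. Proposal A eliminated.
Round 2: Proposal B 19, Proposal C 24, Proposal D 24. Proposal B eliminated.
Round 3: Proposal C 43, Proposal D 24. Proposal C has a majority (≥34).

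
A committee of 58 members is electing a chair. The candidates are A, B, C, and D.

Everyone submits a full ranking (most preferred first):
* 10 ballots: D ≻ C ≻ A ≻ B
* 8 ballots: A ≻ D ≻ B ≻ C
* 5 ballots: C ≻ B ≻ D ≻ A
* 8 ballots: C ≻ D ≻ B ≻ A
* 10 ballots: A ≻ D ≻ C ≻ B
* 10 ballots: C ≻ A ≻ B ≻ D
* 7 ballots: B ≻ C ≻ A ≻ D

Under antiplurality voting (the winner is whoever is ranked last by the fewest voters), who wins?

Last-place votes: A 13, B 20, C 8, D 17.

C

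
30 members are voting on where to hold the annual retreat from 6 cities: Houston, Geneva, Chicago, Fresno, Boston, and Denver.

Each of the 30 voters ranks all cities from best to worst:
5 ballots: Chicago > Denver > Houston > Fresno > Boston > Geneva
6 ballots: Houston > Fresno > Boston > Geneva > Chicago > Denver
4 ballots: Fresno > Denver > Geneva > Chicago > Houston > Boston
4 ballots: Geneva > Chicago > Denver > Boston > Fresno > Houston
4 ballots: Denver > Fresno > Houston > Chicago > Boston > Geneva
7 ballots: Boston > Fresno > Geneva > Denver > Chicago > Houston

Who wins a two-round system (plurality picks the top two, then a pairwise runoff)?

Round 1 first-place votes: Houston 6, Geneva 4, Chicago 5, Fresno 4, Boston 7, Denver 4. Boston and Houston advance.
Runoff: Boston is ranked above Houston on 11 ballots, Houston above Boston on 19.

Houston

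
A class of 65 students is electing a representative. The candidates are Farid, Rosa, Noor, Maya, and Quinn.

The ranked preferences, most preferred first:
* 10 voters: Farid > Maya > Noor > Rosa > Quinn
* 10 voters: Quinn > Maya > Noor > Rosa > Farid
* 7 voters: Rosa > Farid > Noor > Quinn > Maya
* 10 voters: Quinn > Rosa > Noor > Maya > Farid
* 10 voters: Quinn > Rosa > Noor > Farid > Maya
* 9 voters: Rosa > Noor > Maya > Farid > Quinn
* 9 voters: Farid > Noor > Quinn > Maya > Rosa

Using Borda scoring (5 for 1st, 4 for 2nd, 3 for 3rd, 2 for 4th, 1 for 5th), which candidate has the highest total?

Farid: 10×5 + 10×1 + 7×4 + 10×1 + 10×2 + 9×2 + 9×5 = 181
Rosa: 10×2 + 10×2 + 7×5 + 10×4 + 10×4 + 9×5 + 9×1 = 209
Noor: 10×3 + 10×3 + 7×3 + 10×3 + 10×3 + 9×4 + 9×4 = 213
Maya: 10×4 + 10×4 + 7×1 + 10×2 + 10×1 + 9×3 + 9×2 = 162
Quinn: 10×1 + 10×5 + 7×2 + 10×5 + 10×5 + 9×1 + 9×3 = 210

Noor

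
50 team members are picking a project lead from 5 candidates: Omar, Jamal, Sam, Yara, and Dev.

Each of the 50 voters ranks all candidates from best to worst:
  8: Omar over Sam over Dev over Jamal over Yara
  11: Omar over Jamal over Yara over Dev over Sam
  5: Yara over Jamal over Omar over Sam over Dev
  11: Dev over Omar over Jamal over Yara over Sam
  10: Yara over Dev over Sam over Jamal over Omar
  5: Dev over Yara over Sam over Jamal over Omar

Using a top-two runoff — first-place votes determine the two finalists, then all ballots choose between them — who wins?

Dev

Round 1 first-place votes: Omar 19, Jamal 0, Sam 0, Yara 15, Dev 16. Omar and Dev advance.
Runoff: Omar is ranked above Dev on 24 ballots, Dev above Omar on 26.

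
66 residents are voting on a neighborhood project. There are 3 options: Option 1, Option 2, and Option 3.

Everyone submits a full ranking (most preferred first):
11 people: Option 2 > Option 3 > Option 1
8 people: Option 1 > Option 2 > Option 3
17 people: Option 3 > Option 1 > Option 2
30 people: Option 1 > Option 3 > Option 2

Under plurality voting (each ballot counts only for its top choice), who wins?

Option 1

First-place votes: Option 1 38, Option 2 11, Option 3 17.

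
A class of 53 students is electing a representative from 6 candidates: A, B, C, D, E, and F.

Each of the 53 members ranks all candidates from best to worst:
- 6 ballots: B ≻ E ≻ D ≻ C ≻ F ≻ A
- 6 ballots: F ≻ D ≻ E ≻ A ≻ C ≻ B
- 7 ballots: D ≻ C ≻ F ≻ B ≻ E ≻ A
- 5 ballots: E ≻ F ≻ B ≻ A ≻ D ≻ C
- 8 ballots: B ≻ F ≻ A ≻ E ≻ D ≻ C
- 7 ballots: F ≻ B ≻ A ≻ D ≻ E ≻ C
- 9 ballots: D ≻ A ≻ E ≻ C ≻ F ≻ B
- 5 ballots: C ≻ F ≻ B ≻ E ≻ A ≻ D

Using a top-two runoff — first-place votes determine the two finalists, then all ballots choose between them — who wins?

Round 1 first-place votes: A 0, B 14, C 5, D 16, E 5, F 13. D and B advance.
Runoff: D is ranked above B on 22 ballots, B above D on 31.

B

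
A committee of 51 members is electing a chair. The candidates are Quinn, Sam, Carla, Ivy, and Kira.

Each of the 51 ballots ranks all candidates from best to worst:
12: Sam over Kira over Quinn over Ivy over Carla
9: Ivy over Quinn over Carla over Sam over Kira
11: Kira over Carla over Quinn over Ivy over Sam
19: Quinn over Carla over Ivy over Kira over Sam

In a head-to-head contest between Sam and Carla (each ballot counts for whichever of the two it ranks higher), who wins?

Carla

Sam is ranked above Carla on 12 ballots; Carla above Sam on 39.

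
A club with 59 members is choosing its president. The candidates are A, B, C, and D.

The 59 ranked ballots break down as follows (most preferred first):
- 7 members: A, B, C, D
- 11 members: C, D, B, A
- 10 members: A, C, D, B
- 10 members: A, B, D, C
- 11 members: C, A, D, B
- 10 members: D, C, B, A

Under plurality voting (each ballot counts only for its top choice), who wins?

First-place votes: A 27, B 0, C 22, D 10.

A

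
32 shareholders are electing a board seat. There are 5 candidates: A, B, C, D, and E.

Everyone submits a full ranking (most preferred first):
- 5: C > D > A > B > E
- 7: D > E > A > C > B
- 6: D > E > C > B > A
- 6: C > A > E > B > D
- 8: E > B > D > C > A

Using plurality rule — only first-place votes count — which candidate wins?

D

First-place votes: A 0, B 0, C 11, D 13, E 8.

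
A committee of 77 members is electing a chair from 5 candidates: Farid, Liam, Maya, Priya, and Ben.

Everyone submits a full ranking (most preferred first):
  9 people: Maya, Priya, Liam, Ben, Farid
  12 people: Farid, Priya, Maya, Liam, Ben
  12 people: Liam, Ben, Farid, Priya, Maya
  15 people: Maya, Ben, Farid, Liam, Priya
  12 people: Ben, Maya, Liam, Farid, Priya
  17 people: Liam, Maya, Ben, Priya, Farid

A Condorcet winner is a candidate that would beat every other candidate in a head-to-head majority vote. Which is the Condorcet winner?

Maya vs Farid: 53–24
Maya vs Liam: 48–29
Maya vs Priya: 53–24
Maya vs Ben: 53–24
Maya beats every other candidate.

Maya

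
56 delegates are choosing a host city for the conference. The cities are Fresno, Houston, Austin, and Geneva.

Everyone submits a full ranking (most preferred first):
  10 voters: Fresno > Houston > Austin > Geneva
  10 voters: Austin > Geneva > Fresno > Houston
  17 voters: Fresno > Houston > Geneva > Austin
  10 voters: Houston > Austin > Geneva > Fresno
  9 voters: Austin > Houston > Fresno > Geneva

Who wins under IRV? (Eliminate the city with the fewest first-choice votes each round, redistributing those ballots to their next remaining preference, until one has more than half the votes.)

Round 1: Fresno 27, Houston 10, Austin 19, Geneva 0. Geneva eliminated.
Round 2: Fresno 27, Houston 10, Austin 19. Houston eliminated.
Round 3: Fresno 27, Austin 29. Austin has a majority (≥29).

Austin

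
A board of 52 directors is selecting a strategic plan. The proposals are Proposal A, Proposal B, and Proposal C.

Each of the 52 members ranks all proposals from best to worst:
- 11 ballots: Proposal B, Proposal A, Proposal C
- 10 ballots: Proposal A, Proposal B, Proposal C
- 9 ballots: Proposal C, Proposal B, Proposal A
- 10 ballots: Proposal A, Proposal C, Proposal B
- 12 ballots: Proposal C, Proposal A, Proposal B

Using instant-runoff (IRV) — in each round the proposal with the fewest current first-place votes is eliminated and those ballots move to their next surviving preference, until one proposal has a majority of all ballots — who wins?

Proposal A

Round 1: Proposal A 20, Proposal B 11, Proposal C 21. Proposal B eliminated.
Round 2: Proposal A 31, Proposal C 21. Proposal A has a majority (≥27).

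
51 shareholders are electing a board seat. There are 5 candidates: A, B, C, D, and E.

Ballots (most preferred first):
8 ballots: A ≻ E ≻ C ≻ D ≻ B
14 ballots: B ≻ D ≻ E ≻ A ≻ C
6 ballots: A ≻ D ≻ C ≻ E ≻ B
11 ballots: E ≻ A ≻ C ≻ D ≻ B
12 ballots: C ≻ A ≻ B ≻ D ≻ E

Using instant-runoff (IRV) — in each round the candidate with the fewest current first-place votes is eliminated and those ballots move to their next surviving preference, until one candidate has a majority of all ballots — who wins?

Round 1: A 14, B 14, C 12, D 0, E 11. D eliminated.
Round 2: A 14, B 14, C 12, E 11. E eliminated.
Round 3: A 25, B 14, C 12. C eliminated.
Round 4: A 37, B 14. A has a majority (≥26).

A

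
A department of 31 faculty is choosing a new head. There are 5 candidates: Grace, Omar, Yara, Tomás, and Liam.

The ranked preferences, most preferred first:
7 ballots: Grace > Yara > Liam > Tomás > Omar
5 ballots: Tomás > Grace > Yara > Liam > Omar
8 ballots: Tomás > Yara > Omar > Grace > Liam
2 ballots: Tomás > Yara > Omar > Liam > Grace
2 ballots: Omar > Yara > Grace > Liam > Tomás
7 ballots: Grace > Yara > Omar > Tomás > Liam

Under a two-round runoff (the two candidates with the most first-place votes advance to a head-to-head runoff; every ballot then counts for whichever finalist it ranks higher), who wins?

Grace

Round 1 first-place votes: Grace 14, Omar 2, Yara 0, Tomás 15, Liam 0. Tomás and Grace advance.
Runoff: Tomás is ranked above Grace on 15 ballots, Grace above Tomás on 16.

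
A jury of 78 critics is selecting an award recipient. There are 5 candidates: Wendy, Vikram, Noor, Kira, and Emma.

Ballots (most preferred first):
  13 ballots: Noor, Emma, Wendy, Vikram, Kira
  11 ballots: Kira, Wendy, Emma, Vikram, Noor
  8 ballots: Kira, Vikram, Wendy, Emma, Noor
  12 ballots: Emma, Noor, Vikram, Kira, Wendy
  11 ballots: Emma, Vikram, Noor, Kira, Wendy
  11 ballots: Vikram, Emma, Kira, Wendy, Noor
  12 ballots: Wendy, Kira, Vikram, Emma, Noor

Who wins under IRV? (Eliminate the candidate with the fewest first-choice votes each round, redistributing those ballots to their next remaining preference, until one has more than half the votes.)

Emma

Round 1: Wendy 12, Vikram 11, Noor 13, Kira 19, Emma 23. Vikram eliminated.
Round 2: Wendy 12, Noor 13, Kira 19, Emma 34. Wendy eliminated.
Round 3: Noor 13, Kira 31, Emma 34. Noor eliminated.
Round 4: Kira 31, Emma 47. Emma has a majority (≥40).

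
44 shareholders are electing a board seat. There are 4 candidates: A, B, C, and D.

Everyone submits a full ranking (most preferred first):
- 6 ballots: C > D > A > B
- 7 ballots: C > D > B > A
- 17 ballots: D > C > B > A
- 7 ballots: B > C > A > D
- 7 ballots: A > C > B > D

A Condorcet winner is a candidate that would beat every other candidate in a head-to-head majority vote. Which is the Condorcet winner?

C vs A: 37–7
C vs B: 37–7
C vs D: 27–17
C beats every other candidate.

C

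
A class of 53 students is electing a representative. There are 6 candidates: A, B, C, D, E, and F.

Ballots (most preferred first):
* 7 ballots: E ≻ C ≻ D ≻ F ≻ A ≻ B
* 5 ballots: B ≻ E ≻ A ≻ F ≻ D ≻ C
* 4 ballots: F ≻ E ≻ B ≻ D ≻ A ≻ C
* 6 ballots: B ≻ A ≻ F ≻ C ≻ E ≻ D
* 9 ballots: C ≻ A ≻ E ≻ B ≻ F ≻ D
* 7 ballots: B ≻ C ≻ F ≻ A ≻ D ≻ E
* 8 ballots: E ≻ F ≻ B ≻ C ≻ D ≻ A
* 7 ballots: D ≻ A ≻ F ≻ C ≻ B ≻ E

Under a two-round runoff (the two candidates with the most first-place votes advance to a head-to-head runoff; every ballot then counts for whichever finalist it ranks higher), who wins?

Round 1 first-place votes: A 0, B 18, C 9, D 7, E 15, F 4. B and E advance.
Runoff: B is ranked above E on 25 ballots, E above B on 28.

E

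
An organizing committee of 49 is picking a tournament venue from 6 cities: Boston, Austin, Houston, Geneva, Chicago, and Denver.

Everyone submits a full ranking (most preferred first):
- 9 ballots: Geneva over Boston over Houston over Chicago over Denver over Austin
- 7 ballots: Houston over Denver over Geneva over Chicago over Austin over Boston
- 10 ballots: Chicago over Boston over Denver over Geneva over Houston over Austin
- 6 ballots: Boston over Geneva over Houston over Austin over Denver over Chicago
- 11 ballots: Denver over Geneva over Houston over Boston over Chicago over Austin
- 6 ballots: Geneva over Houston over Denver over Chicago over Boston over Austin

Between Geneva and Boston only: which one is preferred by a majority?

Geneva is ranked above Boston on 33 ballots; Boston above Geneva on 16.

Geneva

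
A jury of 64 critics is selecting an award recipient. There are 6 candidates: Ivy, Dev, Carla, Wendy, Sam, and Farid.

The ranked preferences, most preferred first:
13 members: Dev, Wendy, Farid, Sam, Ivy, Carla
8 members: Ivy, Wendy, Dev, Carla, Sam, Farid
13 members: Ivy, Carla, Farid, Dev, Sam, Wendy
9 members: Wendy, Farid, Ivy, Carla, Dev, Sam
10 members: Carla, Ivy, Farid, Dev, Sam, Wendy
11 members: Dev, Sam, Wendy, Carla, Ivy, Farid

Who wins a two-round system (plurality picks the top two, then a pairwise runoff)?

Ivy

Round 1 first-place votes: Ivy 21, Dev 24, Carla 10, Wendy 9, Sam 0, Farid 0. Dev and Ivy advance.
Runoff: Dev is ranked above Ivy on 24 ballots, Ivy above Dev on 40.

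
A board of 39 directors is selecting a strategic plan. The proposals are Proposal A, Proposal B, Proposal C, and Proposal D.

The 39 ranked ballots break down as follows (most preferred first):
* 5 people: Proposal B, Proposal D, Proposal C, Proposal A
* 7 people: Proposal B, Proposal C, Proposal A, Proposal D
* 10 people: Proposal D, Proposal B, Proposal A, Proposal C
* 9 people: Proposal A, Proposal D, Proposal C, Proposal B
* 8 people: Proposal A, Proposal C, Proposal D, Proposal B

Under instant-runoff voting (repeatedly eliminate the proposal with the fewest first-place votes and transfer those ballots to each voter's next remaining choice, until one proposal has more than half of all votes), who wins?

Proposal B

Round 1: Proposal A 17, Proposal B 12, Proposal C 0, Proposal D 10. Proposal C eliminated.
Round 2: Proposal A 17, Proposal B 12, Proposal D 10. Proposal D eliminated.
Round 3: Proposal A 17, Proposal B 22. Proposal B has a majority (≥20).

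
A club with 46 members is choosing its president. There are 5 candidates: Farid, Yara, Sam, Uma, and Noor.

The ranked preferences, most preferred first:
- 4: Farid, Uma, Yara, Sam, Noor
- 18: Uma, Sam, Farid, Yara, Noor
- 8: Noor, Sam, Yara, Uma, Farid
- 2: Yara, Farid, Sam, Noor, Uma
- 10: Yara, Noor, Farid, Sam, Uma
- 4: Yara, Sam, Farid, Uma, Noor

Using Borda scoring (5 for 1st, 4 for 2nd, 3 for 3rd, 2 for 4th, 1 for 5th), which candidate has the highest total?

Farid: 4×5 + 18×3 + 8×1 + 2×4 + 10×3 + 4×3 = 132
Yara: 4×3 + 18×2 + 8×3 + 2×5 + 10×5 + 4×5 = 152
Sam: 4×2 + 18×4 + 8×4 + 2×3 + 10×2 + 4×4 = 154
Uma: 4×4 + 18×5 + 8×2 + 2×1 + 10×1 + 4×2 = 142
Noor: 4×1 + 18×1 + 8×5 + 2×2 + 10×4 + 4×1 = 110

Sam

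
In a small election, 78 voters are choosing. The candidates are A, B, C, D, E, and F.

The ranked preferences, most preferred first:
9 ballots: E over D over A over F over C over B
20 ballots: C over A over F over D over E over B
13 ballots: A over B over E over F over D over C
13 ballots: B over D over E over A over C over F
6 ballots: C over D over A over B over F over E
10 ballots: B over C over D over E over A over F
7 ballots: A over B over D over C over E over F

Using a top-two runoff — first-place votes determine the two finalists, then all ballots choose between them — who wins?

Round 1 first-place votes: A 20, B 23, C 26, D 0, E 9, F 0. C and B advance.
Runoff: C is ranked above B on 35 ballots, B above C on 43.

B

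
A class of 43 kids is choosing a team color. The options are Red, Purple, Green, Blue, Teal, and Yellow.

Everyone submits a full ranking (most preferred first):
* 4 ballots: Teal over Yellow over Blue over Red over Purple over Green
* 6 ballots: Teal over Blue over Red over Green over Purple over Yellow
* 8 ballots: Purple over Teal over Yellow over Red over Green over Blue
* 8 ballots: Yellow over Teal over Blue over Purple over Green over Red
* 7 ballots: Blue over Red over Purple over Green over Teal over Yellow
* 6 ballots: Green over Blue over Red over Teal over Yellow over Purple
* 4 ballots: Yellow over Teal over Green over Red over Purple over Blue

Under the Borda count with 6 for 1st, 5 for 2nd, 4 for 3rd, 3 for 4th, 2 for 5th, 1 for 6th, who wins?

Teal

Red: 4×3 + 6×4 + 8×3 + 8×1 + 7×5 + 6×4 + 4×3 = 139
Purple: 4×2 + 6×2 + 8×6 + 8×3 + 7×4 + 6×1 + 4×2 = 134
Green: 4×1 + 6×3 + 8×2 + 8×2 + 7×3 + 6×6 + 4×4 = 127
Blue: 4×4 + 6×5 + 8×1 + 8×4 + 7×6 + 6×5 + 4×1 = 162
Teal: 4×6 + 6×6 + 8×5 + 8×5 + 7×2 + 6×3 + 4×5 = 192
Yellow: 4×5 + 6×1 + 8×4 + 8×6 + 7×1 + 6×2 + 4×6 = 149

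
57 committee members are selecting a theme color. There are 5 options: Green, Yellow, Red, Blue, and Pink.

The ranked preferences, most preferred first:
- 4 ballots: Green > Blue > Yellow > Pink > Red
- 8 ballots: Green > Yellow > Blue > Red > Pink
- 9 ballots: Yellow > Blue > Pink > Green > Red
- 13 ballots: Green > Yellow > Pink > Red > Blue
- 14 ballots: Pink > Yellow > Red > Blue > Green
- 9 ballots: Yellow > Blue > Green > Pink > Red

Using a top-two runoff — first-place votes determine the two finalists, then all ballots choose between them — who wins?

Yellow

Round 1 first-place votes: Green 25, Yellow 18, Red 0, Blue 0, Pink 14. Green and Yellow advance.
Runoff: Green is ranked above Yellow on 25 ballots, Yellow above Green on 32.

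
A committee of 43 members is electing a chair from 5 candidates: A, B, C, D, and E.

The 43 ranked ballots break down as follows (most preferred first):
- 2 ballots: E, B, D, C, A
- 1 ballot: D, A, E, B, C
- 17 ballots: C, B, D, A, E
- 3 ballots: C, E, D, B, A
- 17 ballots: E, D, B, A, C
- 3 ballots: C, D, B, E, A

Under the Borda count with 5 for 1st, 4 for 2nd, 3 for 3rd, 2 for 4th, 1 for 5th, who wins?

D

A: 2×1 + 1×4 + 17×2 + 3×1 + 17×2 + 3×1 = 80
B: 2×4 + 1×2 + 17×4 + 3×2 + 17×3 + 3×3 = 144
C: 2×2 + 1×1 + 17×5 + 3×5 + 17×1 + 3×5 = 137
D: 2×3 + 1×5 + 17×3 + 3×3 + 17×4 + 3×4 = 151
E: 2×5 + 1×3 + 17×1 + 3×4 + 17×5 + 3×2 = 133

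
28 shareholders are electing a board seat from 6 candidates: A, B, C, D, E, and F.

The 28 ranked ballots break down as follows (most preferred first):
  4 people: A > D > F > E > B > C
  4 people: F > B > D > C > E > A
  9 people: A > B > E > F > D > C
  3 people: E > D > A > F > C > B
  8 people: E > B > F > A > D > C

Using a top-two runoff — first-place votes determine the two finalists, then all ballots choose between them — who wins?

E

Round 1 first-place votes: A 13, B 0, C 0, D 0, E 11, F 4. A and E advance.
Runoff: A is ranked above E on 13 ballots, E above A on 15.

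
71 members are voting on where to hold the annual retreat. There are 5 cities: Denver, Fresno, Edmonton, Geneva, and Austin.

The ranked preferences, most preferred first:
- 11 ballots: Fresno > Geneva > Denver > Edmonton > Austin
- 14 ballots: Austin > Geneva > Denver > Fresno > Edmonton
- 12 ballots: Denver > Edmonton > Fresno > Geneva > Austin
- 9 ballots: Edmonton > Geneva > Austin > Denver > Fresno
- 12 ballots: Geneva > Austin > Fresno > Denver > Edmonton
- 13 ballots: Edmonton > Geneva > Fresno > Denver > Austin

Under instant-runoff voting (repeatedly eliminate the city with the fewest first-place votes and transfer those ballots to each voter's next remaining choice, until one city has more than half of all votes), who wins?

Round 1: Denver 12, Fresno 11, Edmonton 22, Geneva 12, Austin 14. Fresno eliminated.
Round 2: Denver 12, Edmonton 22, Geneva 23, Austin 14. Denver eliminated.
Round 3: Edmonton 34, Geneva 23, Austin 14. Austin eliminated.
Round 4: Edmonton 34, Geneva 37. Geneva has a majority (≥36).

Geneva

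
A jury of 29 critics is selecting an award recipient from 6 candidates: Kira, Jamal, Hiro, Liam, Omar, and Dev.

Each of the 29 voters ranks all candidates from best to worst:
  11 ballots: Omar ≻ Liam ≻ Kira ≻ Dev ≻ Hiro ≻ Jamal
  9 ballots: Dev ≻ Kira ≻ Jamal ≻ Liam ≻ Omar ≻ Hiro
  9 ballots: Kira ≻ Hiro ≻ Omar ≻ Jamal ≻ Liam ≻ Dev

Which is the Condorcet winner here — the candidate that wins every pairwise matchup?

Kira

Kira vs Jamal: 29–0
Kira vs Hiro: 29–0
Kira vs Liam: 18–11
Kira vs Omar: 18–11
Kira vs Dev: 20–9
Kira beats every other candidate.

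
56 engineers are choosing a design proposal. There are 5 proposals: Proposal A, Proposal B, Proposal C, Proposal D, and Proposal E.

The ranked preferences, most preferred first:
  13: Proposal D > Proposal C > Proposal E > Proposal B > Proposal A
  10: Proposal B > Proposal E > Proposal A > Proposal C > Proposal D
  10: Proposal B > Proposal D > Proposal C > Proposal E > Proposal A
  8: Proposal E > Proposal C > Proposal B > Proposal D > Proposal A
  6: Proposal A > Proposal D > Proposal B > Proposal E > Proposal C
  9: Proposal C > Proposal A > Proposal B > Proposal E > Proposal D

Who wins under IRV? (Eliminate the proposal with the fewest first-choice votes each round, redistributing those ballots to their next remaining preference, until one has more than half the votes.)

Round 1: Proposal A 6, Proposal B 20, Proposal C 9, Proposal D 13, Proposal E 8. Proposal A eliminated.
Round 2: Proposal B 20, Proposal C 9, Proposal D 19, Proposal E 8. Proposal E eliminated.
Round 3: Proposal B 20, Proposal C 17, Proposal D 19. Proposal C eliminated.
Round 4: Proposal B 37, Proposal D 19. Proposal B has a majority (≥29).

Proposal B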